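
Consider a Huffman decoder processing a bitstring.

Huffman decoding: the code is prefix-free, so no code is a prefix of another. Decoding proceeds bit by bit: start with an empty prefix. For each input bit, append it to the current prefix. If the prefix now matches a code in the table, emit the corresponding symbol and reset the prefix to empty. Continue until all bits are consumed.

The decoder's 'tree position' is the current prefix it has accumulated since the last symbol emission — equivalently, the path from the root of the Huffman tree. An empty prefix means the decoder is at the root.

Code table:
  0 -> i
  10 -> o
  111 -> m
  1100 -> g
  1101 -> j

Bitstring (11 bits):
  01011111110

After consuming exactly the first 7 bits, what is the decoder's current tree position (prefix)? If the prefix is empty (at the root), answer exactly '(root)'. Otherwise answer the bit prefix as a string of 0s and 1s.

Bit 0: prefix='0' -> emit 'i', reset
Bit 1: prefix='1' (no match yet)
Bit 2: prefix='10' -> emit 'o', reset
Bit 3: prefix='1' (no match yet)
Bit 4: prefix='11' (no match yet)
Bit 5: prefix='111' -> emit 'm', reset
Bit 6: prefix='1' (no match yet)

Answer: 1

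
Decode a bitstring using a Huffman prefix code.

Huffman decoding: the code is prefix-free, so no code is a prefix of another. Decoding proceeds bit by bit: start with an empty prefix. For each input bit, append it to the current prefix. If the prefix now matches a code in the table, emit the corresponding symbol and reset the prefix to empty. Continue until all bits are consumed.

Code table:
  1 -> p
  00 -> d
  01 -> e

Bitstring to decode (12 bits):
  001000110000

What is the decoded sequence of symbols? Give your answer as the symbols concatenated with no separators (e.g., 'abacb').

Answer: dpdepdd

Derivation:
Bit 0: prefix='0' (no match yet)
Bit 1: prefix='00' -> emit 'd', reset
Bit 2: prefix='1' -> emit 'p', reset
Bit 3: prefix='0' (no match yet)
Bit 4: prefix='00' -> emit 'd', reset
Bit 5: prefix='0' (no match yet)
Bit 6: prefix='01' -> emit 'e', reset
Bit 7: prefix='1' -> emit 'p', reset
Bit 8: prefix='0' (no match yet)
Bit 9: prefix='00' -> emit 'd', reset
Bit 10: prefix='0' (no match yet)
Bit 11: prefix='00' -> emit 'd', reset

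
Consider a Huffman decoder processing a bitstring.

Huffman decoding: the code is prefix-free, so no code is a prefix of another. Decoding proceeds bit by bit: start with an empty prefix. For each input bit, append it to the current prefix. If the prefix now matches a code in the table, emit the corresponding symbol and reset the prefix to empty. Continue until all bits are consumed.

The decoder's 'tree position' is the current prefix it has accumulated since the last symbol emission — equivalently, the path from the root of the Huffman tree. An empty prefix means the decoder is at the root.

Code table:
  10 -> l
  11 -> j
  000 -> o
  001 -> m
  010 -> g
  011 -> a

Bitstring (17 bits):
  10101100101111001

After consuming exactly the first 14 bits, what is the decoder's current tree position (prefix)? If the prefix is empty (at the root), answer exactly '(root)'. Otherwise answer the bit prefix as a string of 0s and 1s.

Bit 0: prefix='1' (no match yet)
Bit 1: prefix='10' -> emit 'l', reset
Bit 2: prefix='1' (no match yet)
Bit 3: prefix='10' -> emit 'l', reset
Bit 4: prefix='1' (no match yet)
Bit 5: prefix='11' -> emit 'j', reset
Bit 6: prefix='0' (no match yet)
Bit 7: prefix='00' (no match yet)
Bit 8: prefix='001' -> emit 'm', reset
Bit 9: prefix='0' (no match yet)
Bit 10: prefix='01' (no match yet)
Bit 11: prefix='011' -> emit 'a', reset
Bit 12: prefix='1' (no match yet)
Bit 13: prefix='11' -> emit 'j', reset

Answer: (root)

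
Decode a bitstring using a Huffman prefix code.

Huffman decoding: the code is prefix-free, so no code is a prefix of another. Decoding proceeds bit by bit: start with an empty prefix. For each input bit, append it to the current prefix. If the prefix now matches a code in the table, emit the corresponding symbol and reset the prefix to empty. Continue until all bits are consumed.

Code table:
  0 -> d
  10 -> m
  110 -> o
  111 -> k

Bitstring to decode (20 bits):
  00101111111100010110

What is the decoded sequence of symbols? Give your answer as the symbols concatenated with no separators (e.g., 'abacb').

Bit 0: prefix='0' -> emit 'd', reset
Bit 1: prefix='0' -> emit 'd', reset
Bit 2: prefix='1' (no match yet)
Bit 3: prefix='10' -> emit 'm', reset
Bit 4: prefix='1' (no match yet)
Bit 5: prefix='11' (no match yet)
Bit 6: prefix='111' -> emit 'k', reset
Bit 7: prefix='1' (no match yet)
Bit 8: prefix='11' (no match yet)
Bit 9: prefix='111' -> emit 'k', reset
Bit 10: prefix='1' (no match yet)
Bit 11: prefix='11' (no match yet)
Bit 12: prefix='110' -> emit 'o', reset
Bit 13: prefix='0' -> emit 'd', reset
Bit 14: prefix='0' -> emit 'd', reset
Bit 15: prefix='1' (no match yet)
Bit 16: prefix='10' -> emit 'm', reset
Bit 17: prefix='1' (no match yet)
Bit 18: prefix='11' (no match yet)
Bit 19: prefix='110' -> emit 'o', reset

Answer: ddmkkoddmo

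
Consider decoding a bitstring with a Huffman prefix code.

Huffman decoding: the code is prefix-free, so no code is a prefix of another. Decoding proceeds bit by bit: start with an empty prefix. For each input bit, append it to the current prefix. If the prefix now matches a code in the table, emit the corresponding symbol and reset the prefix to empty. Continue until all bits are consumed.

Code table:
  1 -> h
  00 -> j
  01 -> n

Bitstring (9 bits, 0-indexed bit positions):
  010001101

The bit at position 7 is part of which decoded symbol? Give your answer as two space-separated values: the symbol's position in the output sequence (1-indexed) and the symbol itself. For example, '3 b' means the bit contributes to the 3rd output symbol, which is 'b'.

Answer: 5 n

Derivation:
Bit 0: prefix='0' (no match yet)
Bit 1: prefix='01' -> emit 'n', reset
Bit 2: prefix='0' (no match yet)
Bit 3: prefix='00' -> emit 'j', reset
Bit 4: prefix='0' (no match yet)
Bit 5: prefix='01' -> emit 'n', reset
Bit 6: prefix='1' -> emit 'h', reset
Bit 7: prefix='0' (no match yet)
Bit 8: prefix='01' -> emit 'n', reset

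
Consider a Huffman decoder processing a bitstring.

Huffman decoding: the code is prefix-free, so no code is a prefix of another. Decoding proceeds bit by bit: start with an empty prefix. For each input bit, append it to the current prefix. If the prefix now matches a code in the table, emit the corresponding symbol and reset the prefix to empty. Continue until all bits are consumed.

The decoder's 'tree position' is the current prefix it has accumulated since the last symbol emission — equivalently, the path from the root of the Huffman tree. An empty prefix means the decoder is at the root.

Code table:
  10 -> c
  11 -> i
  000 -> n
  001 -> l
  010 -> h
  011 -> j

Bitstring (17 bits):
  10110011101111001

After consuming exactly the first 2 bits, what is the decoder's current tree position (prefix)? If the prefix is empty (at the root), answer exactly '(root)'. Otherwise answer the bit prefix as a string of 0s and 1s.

Answer: (root)

Derivation:
Bit 0: prefix='1' (no match yet)
Bit 1: prefix='10' -> emit 'c', reset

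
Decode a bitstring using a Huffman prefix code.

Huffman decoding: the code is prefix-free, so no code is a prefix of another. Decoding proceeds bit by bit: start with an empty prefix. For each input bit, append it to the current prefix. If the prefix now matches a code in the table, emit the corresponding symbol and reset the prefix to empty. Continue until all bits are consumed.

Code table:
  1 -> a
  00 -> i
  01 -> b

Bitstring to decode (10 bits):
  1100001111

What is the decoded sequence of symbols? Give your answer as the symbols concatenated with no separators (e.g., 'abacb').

Answer: aaiiaaaa

Derivation:
Bit 0: prefix='1' -> emit 'a', reset
Bit 1: prefix='1' -> emit 'a', reset
Bit 2: prefix='0' (no match yet)
Bit 3: prefix='00' -> emit 'i', reset
Bit 4: prefix='0' (no match yet)
Bit 5: prefix='00' -> emit 'i', reset
Bit 6: prefix='1' -> emit 'a', reset
Bit 7: prefix='1' -> emit 'a', reset
Bit 8: prefix='1' -> emit 'a', reset
Bit 9: prefix='1' -> emit 'a', reset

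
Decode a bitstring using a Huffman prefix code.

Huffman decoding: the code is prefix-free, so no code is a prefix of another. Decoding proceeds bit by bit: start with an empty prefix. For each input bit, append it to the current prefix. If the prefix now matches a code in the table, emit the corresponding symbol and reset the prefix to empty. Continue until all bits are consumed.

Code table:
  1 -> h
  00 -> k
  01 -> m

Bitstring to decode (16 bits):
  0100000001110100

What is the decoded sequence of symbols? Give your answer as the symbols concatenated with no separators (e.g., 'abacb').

Bit 0: prefix='0' (no match yet)
Bit 1: prefix='01' -> emit 'm', reset
Bit 2: prefix='0' (no match yet)
Bit 3: prefix='00' -> emit 'k', reset
Bit 4: prefix='0' (no match yet)
Bit 5: prefix='00' -> emit 'k', reset
Bit 6: prefix='0' (no match yet)
Bit 7: prefix='00' -> emit 'k', reset
Bit 8: prefix='0' (no match yet)
Bit 9: prefix='01' -> emit 'm', reset
Bit 10: prefix='1' -> emit 'h', reset
Bit 11: prefix='1' -> emit 'h', reset
Bit 12: prefix='0' (no match yet)
Bit 13: prefix='01' -> emit 'm', reset
Bit 14: prefix='0' (no match yet)
Bit 15: prefix='00' -> emit 'k', reset

Answer: mkkkmhhmk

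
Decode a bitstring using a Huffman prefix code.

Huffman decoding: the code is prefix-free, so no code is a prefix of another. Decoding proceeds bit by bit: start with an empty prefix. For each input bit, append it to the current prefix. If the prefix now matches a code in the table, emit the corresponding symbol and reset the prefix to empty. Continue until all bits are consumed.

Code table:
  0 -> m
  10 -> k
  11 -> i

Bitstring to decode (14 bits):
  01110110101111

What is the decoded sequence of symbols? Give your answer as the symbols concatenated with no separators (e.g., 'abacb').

Answer: mikimkii

Derivation:
Bit 0: prefix='0' -> emit 'm', reset
Bit 1: prefix='1' (no match yet)
Bit 2: prefix='11' -> emit 'i', reset
Bit 3: prefix='1' (no match yet)
Bit 4: prefix='10' -> emit 'k', reset
Bit 5: prefix='1' (no match yet)
Bit 6: prefix='11' -> emit 'i', reset
Bit 7: prefix='0' -> emit 'm', reset
Bit 8: prefix='1' (no match yet)
Bit 9: prefix='10' -> emit 'k', reset
Bit 10: prefix='1' (no match yet)
Bit 11: prefix='11' -> emit 'i', reset
Bit 12: prefix='1' (no match yet)
Bit 13: prefix='11' -> emit 'i', reset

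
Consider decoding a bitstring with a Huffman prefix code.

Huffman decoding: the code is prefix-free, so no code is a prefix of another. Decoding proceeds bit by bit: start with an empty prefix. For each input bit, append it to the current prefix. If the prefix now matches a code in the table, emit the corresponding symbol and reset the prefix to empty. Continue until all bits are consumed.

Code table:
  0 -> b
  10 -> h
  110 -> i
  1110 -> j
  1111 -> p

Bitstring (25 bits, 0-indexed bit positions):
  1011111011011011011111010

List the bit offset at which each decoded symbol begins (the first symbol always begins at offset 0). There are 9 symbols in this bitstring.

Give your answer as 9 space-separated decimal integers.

Answer: 0 2 6 8 11 14 17 21 23

Derivation:
Bit 0: prefix='1' (no match yet)
Bit 1: prefix='10' -> emit 'h', reset
Bit 2: prefix='1' (no match yet)
Bit 3: prefix='11' (no match yet)
Bit 4: prefix='111' (no match yet)
Bit 5: prefix='1111' -> emit 'p', reset
Bit 6: prefix='1' (no match yet)
Bit 7: prefix='10' -> emit 'h', reset
Bit 8: prefix='1' (no match yet)
Bit 9: prefix='11' (no match yet)
Bit 10: prefix='110' -> emit 'i', reset
Bit 11: prefix='1' (no match yet)
Bit 12: prefix='11' (no match yet)
Bit 13: prefix='110' -> emit 'i', reset
Bit 14: prefix='1' (no match yet)
Bit 15: prefix='11' (no match yet)
Bit 16: prefix='110' -> emit 'i', reset
Bit 17: prefix='1' (no match yet)
Bit 18: prefix='11' (no match yet)
Bit 19: prefix='111' (no match yet)
Bit 20: prefix='1111' -> emit 'p', reset
Bit 21: prefix='1' (no match yet)
Bit 22: prefix='10' -> emit 'h', reset
Bit 23: prefix='1' (no match yet)
Bit 24: prefix='10' -> emit 'h', reset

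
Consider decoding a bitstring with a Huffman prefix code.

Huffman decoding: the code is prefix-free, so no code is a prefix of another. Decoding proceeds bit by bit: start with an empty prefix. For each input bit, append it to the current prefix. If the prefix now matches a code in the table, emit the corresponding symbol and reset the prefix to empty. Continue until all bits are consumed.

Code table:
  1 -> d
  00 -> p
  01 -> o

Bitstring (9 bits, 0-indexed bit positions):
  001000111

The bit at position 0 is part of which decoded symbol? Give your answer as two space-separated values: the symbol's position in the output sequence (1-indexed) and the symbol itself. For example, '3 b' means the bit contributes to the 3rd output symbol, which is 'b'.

Answer: 1 p

Derivation:
Bit 0: prefix='0' (no match yet)
Bit 1: prefix='00' -> emit 'p', reset
Bit 2: prefix='1' -> emit 'd', reset
Bit 3: prefix='0' (no match yet)
Bit 4: prefix='00' -> emit 'p', reset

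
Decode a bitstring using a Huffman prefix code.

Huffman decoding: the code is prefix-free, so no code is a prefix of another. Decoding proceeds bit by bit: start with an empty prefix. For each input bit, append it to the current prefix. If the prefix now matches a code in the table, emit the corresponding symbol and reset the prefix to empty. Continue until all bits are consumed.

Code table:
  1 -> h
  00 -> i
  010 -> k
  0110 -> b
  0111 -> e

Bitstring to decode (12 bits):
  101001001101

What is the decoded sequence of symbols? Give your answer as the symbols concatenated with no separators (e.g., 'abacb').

Bit 0: prefix='1' -> emit 'h', reset
Bit 1: prefix='0' (no match yet)
Bit 2: prefix='01' (no match yet)
Bit 3: prefix='010' -> emit 'k', reset
Bit 4: prefix='0' (no match yet)
Bit 5: prefix='01' (no match yet)
Bit 6: prefix='010' -> emit 'k', reset
Bit 7: prefix='0' (no match yet)
Bit 8: prefix='01' (no match yet)
Bit 9: prefix='011' (no match yet)
Bit 10: prefix='0110' -> emit 'b', reset
Bit 11: prefix='1' -> emit 'h', reset

Answer: hkkbh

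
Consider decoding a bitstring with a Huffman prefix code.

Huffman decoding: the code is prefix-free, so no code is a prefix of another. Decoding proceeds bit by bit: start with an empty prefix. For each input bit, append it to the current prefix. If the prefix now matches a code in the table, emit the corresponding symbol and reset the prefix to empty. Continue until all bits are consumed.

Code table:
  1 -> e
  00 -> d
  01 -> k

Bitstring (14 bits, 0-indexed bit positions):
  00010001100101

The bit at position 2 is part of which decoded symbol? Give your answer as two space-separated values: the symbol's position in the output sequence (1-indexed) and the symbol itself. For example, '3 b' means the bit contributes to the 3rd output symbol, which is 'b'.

Answer: 2 k

Derivation:
Bit 0: prefix='0' (no match yet)
Bit 1: prefix='00' -> emit 'd', reset
Bit 2: prefix='0' (no match yet)
Bit 3: prefix='01' -> emit 'k', reset
Bit 4: prefix='0' (no match yet)
Bit 5: prefix='00' -> emit 'd', reset
Bit 6: prefix='0' (no match yet)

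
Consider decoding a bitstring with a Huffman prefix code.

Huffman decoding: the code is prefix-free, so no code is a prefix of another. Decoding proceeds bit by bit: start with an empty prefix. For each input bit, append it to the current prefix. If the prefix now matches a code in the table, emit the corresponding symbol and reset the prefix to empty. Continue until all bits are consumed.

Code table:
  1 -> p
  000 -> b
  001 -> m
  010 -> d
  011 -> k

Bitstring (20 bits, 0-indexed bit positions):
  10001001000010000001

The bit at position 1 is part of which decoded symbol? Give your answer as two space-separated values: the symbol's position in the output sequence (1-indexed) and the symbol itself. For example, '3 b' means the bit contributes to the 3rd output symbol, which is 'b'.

Answer: 2 b

Derivation:
Bit 0: prefix='1' -> emit 'p', reset
Bit 1: prefix='0' (no match yet)
Bit 2: prefix='00' (no match yet)
Bit 3: prefix='000' -> emit 'b', reset
Bit 4: prefix='1' -> emit 'p', reset
Bit 5: prefix='0' (no match yet)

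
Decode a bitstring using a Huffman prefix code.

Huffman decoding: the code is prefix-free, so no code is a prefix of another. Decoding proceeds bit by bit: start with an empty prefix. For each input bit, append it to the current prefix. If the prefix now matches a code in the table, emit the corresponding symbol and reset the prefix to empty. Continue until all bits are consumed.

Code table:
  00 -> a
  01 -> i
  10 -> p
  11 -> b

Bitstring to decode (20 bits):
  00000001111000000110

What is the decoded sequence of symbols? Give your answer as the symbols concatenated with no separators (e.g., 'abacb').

Answer: aaaibpaaip

Derivation:
Bit 0: prefix='0' (no match yet)
Bit 1: prefix='00' -> emit 'a', reset
Bit 2: prefix='0' (no match yet)
Bit 3: prefix='00' -> emit 'a', reset
Bit 4: prefix='0' (no match yet)
Bit 5: prefix='00' -> emit 'a', reset
Bit 6: prefix='0' (no match yet)
Bit 7: prefix='01' -> emit 'i', reset
Bit 8: prefix='1' (no match yet)
Bit 9: prefix='11' -> emit 'b', reset
Bit 10: prefix='1' (no match yet)
Bit 11: prefix='10' -> emit 'p', reset
Bit 12: prefix='0' (no match yet)
Bit 13: prefix='00' -> emit 'a', reset
Bit 14: prefix='0' (no match yet)
Bit 15: prefix='00' -> emit 'a', reset
Bit 16: prefix='0' (no match yet)
Bit 17: prefix='01' -> emit 'i', reset
Bit 18: prefix='1' (no match yet)
Bit 19: prefix='10' -> emit 'p', reset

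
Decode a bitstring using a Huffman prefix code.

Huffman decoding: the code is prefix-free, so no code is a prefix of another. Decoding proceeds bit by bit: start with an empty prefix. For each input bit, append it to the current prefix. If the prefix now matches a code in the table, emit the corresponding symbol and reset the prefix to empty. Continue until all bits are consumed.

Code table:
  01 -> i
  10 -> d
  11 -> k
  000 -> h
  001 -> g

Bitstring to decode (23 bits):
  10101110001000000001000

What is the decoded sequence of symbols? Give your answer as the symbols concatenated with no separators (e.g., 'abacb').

Bit 0: prefix='1' (no match yet)
Bit 1: prefix='10' -> emit 'd', reset
Bit 2: prefix='1' (no match yet)
Bit 3: prefix='10' -> emit 'd', reset
Bit 4: prefix='1' (no match yet)
Bit 5: prefix='11' -> emit 'k', reset
Bit 6: prefix='1' (no match yet)
Bit 7: prefix='10' -> emit 'd', reset
Bit 8: prefix='0' (no match yet)
Bit 9: prefix='00' (no match yet)
Bit 10: prefix='001' -> emit 'g', reset
Bit 11: prefix='0' (no match yet)
Bit 12: prefix='00' (no match yet)
Bit 13: prefix='000' -> emit 'h', reset
Bit 14: prefix='0' (no match yet)
Bit 15: prefix='00' (no match yet)
Bit 16: prefix='000' -> emit 'h', reset
Bit 17: prefix='0' (no match yet)
Bit 18: prefix='00' (no match yet)
Bit 19: prefix='001' -> emit 'g', reset
Bit 20: prefix='0' (no match yet)
Bit 21: prefix='00' (no match yet)
Bit 22: prefix='000' -> emit 'h', reset

Answer: ddkdghhgh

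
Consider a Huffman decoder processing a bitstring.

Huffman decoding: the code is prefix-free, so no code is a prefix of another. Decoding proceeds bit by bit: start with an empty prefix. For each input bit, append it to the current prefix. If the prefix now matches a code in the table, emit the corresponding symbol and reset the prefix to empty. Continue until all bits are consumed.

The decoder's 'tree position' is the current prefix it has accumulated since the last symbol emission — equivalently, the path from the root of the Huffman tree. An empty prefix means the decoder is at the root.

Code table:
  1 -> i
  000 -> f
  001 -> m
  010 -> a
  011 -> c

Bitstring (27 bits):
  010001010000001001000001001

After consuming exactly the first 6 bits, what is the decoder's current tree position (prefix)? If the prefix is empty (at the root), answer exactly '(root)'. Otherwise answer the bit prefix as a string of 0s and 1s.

Bit 0: prefix='0' (no match yet)
Bit 1: prefix='01' (no match yet)
Bit 2: prefix='010' -> emit 'a', reset
Bit 3: prefix='0' (no match yet)
Bit 4: prefix='00' (no match yet)
Bit 5: prefix='001' -> emit 'm', reset

Answer: (root)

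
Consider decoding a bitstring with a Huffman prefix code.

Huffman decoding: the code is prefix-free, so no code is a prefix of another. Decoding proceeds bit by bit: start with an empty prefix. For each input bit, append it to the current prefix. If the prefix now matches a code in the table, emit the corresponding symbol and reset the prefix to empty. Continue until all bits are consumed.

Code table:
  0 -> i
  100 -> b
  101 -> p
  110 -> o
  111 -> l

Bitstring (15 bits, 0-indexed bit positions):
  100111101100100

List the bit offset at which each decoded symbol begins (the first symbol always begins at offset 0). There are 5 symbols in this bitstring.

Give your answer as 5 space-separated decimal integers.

Answer: 0 3 6 9 12

Derivation:
Bit 0: prefix='1' (no match yet)
Bit 1: prefix='10' (no match yet)
Bit 2: prefix='100' -> emit 'b', reset
Bit 3: prefix='1' (no match yet)
Bit 4: prefix='11' (no match yet)
Bit 5: prefix='111' -> emit 'l', reset
Bit 6: prefix='1' (no match yet)
Bit 7: prefix='10' (no match yet)
Bit 8: prefix='101' -> emit 'p', reset
Bit 9: prefix='1' (no match yet)
Bit 10: prefix='10' (no match yet)
Bit 11: prefix='100' -> emit 'b', reset
Bit 12: prefix='1' (no match yet)
Bit 13: prefix='10' (no match yet)
Bit 14: prefix='100' -> emit 'b', reset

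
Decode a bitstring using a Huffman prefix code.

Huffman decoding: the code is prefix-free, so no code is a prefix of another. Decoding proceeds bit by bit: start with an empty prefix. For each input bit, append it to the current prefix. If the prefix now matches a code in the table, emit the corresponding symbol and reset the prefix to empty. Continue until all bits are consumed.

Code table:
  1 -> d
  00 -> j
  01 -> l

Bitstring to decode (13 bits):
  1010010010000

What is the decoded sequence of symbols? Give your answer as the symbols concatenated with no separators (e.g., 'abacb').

Bit 0: prefix='1' -> emit 'd', reset
Bit 1: prefix='0' (no match yet)
Bit 2: prefix='01' -> emit 'l', reset
Bit 3: prefix='0' (no match yet)
Bit 4: prefix='00' -> emit 'j', reset
Bit 5: prefix='1' -> emit 'd', reset
Bit 6: prefix='0' (no match yet)
Bit 7: prefix='00' -> emit 'j', reset
Bit 8: prefix='1' -> emit 'd', reset
Bit 9: prefix='0' (no match yet)
Bit 10: prefix='00' -> emit 'j', reset
Bit 11: prefix='0' (no match yet)
Bit 12: prefix='00' -> emit 'j', reset

Answer: dljdjdjj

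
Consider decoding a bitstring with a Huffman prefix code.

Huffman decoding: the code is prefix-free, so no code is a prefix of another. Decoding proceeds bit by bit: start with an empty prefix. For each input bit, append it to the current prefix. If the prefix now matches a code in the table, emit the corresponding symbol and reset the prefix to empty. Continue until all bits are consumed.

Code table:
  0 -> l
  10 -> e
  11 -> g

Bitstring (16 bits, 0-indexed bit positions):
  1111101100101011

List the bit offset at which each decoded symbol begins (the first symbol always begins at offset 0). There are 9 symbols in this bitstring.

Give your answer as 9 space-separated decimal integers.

Answer: 0 2 4 6 8 9 10 12 14

Derivation:
Bit 0: prefix='1' (no match yet)
Bit 1: prefix='11' -> emit 'g', reset
Bit 2: prefix='1' (no match yet)
Bit 3: prefix='11' -> emit 'g', reset
Bit 4: prefix='1' (no match yet)
Bit 5: prefix='10' -> emit 'e', reset
Bit 6: prefix='1' (no match yet)
Bit 7: prefix='11' -> emit 'g', reset
Bit 8: prefix='0' -> emit 'l', reset
Bit 9: prefix='0' -> emit 'l', reset
Bit 10: prefix='1' (no match yet)
Bit 11: prefix='10' -> emit 'e', reset
Bit 12: prefix='1' (no match yet)
Bit 13: prefix='10' -> emit 'e', reset
Bit 14: prefix='1' (no match yet)
Bit 15: prefix='11' -> emit 'g', reset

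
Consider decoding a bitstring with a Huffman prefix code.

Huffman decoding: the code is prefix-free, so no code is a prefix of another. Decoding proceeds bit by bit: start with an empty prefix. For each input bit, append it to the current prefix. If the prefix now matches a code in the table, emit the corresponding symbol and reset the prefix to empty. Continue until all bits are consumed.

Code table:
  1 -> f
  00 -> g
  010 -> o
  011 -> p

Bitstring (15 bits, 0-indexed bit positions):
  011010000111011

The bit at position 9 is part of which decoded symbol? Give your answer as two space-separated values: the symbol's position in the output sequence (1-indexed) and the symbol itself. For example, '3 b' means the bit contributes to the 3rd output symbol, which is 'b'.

Answer: 4 p

Derivation:
Bit 0: prefix='0' (no match yet)
Bit 1: prefix='01' (no match yet)
Bit 2: prefix='011' -> emit 'p', reset
Bit 3: prefix='0' (no match yet)
Bit 4: prefix='01' (no match yet)
Bit 5: prefix='010' -> emit 'o', reset
Bit 6: prefix='0' (no match yet)
Bit 7: prefix='00' -> emit 'g', reset
Bit 8: prefix='0' (no match yet)
Bit 9: prefix='01' (no match yet)
Bit 10: prefix='011' -> emit 'p', reset
Bit 11: prefix='1' -> emit 'f', reset
Bit 12: prefix='0' (no match yet)
Bit 13: prefix='01' (no match yet)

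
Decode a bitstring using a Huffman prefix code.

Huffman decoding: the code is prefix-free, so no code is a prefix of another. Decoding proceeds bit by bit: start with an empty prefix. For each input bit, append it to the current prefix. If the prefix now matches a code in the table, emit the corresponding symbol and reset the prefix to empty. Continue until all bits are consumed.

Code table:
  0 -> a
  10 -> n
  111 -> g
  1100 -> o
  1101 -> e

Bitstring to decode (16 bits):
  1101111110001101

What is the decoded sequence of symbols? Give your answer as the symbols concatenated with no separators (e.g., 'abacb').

Answer: egoae

Derivation:
Bit 0: prefix='1' (no match yet)
Bit 1: prefix='11' (no match yet)
Bit 2: prefix='110' (no match yet)
Bit 3: prefix='1101' -> emit 'e', reset
Bit 4: prefix='1' (no match yet)
Bit 5: prefix='11' (no match yet)
Bit 6: prefix='111' -> emit 'g', reset
Bit 7: prefix='1' (no match yet)
Bit 8: prefix='11' (no match yet)
Bit 9: prefix='110' (no match yet)
Bit 10: prefix='1100' -> emit 'o', reset
Bit 11: prefix='0' -> emit 'a', reset
Bit 12: prefix='1' (no match yet)
Bit 13: prefix='11' (no match yet)
Bit 14: prefix='110' (no match yet)
Bit 15: prefix='1101' -> emit 'e', reset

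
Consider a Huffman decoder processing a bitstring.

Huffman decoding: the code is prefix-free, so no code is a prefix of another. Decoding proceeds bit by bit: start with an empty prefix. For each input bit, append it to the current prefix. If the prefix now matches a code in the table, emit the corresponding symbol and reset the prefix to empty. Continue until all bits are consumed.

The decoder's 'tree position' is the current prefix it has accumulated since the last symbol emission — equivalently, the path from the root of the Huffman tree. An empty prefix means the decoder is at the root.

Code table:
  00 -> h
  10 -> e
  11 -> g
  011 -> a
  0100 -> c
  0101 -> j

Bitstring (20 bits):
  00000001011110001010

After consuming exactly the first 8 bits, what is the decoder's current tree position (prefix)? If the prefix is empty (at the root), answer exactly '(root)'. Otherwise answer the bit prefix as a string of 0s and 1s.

Answer: 01

Derivation:
Bit 0: prefix='0' (no match yet)
Bit 1: prefix='00' -> emit 'h', reset
Bit 2: prefix='0' (no match yet)
Bit 3: prefix='00' -> emit 'h', reset
Bit 4: prefix='0' (no match yet)
Bit 5: prefix='00' -> emit 'h', reset
Bit 6: prefix='0' (no match yet)
Bit 7: prefix='01' (no match yet)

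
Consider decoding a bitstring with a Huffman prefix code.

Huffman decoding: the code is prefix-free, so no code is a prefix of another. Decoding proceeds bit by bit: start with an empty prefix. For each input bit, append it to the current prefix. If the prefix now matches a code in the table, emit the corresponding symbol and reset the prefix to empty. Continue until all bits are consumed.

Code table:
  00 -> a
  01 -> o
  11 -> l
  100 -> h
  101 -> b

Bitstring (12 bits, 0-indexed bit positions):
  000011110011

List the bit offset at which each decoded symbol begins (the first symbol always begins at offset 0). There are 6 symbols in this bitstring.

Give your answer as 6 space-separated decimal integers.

Bit 0: prefix='0' (no match yet)
Bit 1: prefix='00' -> emit 'a', reset
Bit 2: prefix='0' (no match yet)
Bit 3: prefix='00' -> emit 'a', reset
Bit 4: prefix='1' (no match yet)
Bit 5: prefix='11' -> emit 'l', reset
Bit 6: prefix='1' (no match yet)
Bit 7: prefix='11' -> emit 'l', reset
Bit 8: prefix='0' (no match yet)
Bit 9: prefix='00' -> emit 'a', reset
Bit 10: prefix='1' (no match yet)
Bit 11: prefix='11' -> emit 'l', reset

Answer: 0 2 4 6 8 10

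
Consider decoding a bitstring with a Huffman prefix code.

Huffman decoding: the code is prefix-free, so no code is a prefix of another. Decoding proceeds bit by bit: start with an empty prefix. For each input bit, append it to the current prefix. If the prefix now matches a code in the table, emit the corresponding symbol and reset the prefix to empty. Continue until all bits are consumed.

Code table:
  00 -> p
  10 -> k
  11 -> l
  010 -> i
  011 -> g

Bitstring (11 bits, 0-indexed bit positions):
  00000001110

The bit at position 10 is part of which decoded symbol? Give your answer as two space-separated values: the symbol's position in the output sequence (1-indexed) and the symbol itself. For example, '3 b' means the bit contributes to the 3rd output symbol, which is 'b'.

Bit 0: prefix='0' (no match yet)
Bit 1: prefix='00' -> emit 'p', reset
Bit 2: prefix='0' (no match yet)
Bit 3: prefix='00' -> emit 'p', reset
Bit 4: prefix='0' (no match yet)
Bit 5: prefix='00' -> emit 'p', reset
Bit 6: prefix='0' (no match yet)
Bit 7: prefix='01' (no match yet)
Bit 8: prefix='011' -> emit 'g', reset
Bit 9: prefix='1' (no match yet)
Bit 10: prefix='10' -> emit 'k', reset

Answer: 5 k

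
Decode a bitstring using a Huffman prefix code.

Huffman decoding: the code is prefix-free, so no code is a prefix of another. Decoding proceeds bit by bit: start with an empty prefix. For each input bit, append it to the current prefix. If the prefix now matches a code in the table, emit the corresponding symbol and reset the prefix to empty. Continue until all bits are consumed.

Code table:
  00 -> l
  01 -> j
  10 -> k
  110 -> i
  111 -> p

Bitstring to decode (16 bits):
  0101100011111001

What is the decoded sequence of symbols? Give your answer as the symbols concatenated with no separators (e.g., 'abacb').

Answer: jjklpij

Derivation:
Bit 0: prefix='0' (no match yet)
Bit 1: prefix='01' -> emit 'j', reset
Bit 2: prefix='0' (no match yet)
Bit 3: prefix='01' -> emit 'j', reset
Bit 4: prefix='1' (no match yet)
Bit 5: prefix='10' -> emit 'k', reset
Bit 6: prefix='0' (no match yet)
Bit 7: prefix='00' -> emit 'l', reset
Bit 8: prefix='1' (no match yet)
Bit 9: prefix='11' (no match yet)
Bit 10: prefix='111' -> emit 'p', reset
Bit 11: prefix='1' (no match yet)
Bit 12: prefix='11' (no match yet)
Bit 13: prefix='110' -> emit 'i', reset
Bit 14: prefix='0' (no match yet)
Bit 15: prefix='01' -> emit 'j', reset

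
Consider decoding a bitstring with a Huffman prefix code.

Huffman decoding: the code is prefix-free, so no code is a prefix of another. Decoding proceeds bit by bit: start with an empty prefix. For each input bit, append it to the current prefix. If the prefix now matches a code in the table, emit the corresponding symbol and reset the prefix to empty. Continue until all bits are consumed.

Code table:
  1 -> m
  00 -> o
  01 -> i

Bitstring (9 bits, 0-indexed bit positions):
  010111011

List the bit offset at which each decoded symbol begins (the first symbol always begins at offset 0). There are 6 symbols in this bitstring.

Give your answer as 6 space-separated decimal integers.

Answer: 0 2 4 5 6 8

Derivation:
Bit 0: prefix='0' (no match yet)
Bit 1: prefix='01' -> emit 'i', reset
Bit 2: prefix='0' (no match yet)
Bit 3: prefix='01' -> emit 'i', reset
Bit 4: prefix='1' -> emit 'm', reset
Bit 5: prefix='1' -> emit 'm', reset
Bit 6: prefix='0' (no match yet)
Bit 7: prefix='01' -> emit 'i', reset
Bit 8: prefix='1' -> emit 'm', reset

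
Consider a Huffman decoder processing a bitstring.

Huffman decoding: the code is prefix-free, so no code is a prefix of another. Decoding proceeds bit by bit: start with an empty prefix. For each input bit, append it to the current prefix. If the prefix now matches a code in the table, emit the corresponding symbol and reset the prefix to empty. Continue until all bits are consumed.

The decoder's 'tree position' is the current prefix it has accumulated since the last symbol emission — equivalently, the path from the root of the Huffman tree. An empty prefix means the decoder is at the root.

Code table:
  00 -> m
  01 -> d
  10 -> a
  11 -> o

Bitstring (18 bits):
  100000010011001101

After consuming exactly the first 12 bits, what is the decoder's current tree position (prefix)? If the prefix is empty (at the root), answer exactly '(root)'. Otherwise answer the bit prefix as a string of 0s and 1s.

Answer: (root)

Derivation:
Bit 0: prefix='1' (no match yet)
Bit 1: prefix='10' -> emit 'a', reset
Bit 2: prefix='0' (no match yet)
Bit 3: prefix='00' -> emit 'm', reset
Bit 4: prefix='0' (no match yet)
Bit 5: prefix='00' -> emit 'm', reset
Bit 6: prefix='0' (no match yet)
Bit 7: prefix='01' -> emit 'd', reset
Bit 8: prefix='0' (no match yet)
Bit 9: prefix='00' -> emit 'm', reset
Bit 10: prefix='1' (no match yet)
Bit 11: prefix='11' -> emit 'o', reset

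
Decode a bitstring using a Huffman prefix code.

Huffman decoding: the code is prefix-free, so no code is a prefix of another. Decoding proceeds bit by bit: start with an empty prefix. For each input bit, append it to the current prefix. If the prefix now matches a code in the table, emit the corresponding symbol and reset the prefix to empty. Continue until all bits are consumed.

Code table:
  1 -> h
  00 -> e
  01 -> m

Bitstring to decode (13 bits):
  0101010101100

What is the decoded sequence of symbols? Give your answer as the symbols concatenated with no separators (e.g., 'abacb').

Bit 0: prefix='0' (no match yet)
Bit 1: prefix='01' -> emit 'm', reset
Bit 2: prefix='0' (no match yet)
Bit 3: prefix='01' -> emit 'm', reset
Bit 4: prefix='0' (no match yet)
Bit 5: prefix='01' -> emit 'm', reset
Bit 6: prefix='0' (no match yet)
Bit 7: prefix='01' -> emit 'm', reset
Bit 8: prefix='0' (no match yet)
Bit 9: prefix='01' -> emit 'm', reset
Bit 10: prefix='1' -> emit 'h', reset
Bit 11: prefix='0' (no match yet)
Bit 12: prefix='00' -> emit 'e', reset

Answer: mmmmmhe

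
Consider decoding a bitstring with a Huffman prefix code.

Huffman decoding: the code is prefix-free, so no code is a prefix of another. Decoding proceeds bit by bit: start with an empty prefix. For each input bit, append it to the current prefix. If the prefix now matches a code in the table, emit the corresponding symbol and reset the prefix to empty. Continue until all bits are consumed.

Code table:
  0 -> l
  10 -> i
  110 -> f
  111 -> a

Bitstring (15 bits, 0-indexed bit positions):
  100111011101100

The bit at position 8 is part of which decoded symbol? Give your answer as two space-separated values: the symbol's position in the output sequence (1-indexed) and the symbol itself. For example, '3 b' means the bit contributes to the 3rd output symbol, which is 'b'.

Bit 0: prefix='1' (no match yet)
Bit 1: prefix='10' -> emit 'i', reset
Bit 2: prefix='0' -> emit 'l', reset
Bit 3: prefix='1' (no match yet)
Bit 4: prefix='11' (no match yet)
Bit 5: prefix='111' -> emit 'a', reset
Bit 6: prefix='0' -> emit 'l', reset
Bit 7: prefix='1' (no match yet)
Bit 8: prefix='11' (no match yet)
Bit 9: prefix='111' -> emit 'a', reset
Bit 10: prefix='0' -> emit 'l', reset
Bit 11: prefix='1' (no match yet)
Bit 12: prefix='11' (no match yet)

Answer: 5 a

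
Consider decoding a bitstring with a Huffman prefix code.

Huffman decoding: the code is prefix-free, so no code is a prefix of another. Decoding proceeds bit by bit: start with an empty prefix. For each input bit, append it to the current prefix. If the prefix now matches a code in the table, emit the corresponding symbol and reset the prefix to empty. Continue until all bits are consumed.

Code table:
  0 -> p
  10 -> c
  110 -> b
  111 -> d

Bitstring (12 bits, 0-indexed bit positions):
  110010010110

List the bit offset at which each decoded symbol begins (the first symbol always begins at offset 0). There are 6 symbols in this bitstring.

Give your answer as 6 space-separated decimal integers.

Bit 0: prefix='1' (no match yet)
Bit 1: prefix='11' (no match yet)
Bit 2: prefix='110' -> emit 'b', reset
Bit 3: prefix='0' -> emit 'p', reset
Bit 4: prefix='1' (no match yet)
Bit 5: prefix='10' -> emit 'c', reset
Bit 6: prefix='0' -> emit 'p', reset
Bit 7: prefix='1' (no match yet)
Bit 8: prefix='10' -> emit 'c', reset
Bit 9: prefix='1' (no match yet)
Bit 10: prefix='11' (no match yet)
Bit 11: prefix='110' -> emit 'b', reset

Answer: 0 3 4 6 7 9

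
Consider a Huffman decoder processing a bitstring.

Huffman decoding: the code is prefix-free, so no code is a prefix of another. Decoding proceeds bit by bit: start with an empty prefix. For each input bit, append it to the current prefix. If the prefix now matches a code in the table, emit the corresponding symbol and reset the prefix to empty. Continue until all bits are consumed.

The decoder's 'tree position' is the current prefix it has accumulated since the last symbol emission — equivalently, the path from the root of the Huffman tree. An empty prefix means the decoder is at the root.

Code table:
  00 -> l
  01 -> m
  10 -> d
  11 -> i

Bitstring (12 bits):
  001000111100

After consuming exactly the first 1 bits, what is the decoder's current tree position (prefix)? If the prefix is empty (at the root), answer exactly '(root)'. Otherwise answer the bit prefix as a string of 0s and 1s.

Bit 0: prefix='0' (no match yet)

Answer: 0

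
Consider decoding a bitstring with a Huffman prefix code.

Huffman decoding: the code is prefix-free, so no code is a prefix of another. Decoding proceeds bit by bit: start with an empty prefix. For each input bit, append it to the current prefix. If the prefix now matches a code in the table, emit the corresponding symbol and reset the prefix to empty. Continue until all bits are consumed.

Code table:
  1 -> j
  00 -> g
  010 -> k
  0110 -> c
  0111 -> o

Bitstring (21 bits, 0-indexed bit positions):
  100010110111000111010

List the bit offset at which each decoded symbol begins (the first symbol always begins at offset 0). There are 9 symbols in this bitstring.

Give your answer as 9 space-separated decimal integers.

Answer: 0 1 3 6 7 8 12 14 18

Derivation:
Bit 0: prefix='1' -> emit 'j', reset
Bit 1: prefix='0' (no match yet)
Bit 2: prefix='00' -> emit 'g', reset
Bit 3: prefix='0' (no match yet)
Bit 4: prefix='01' (no match yet)
Bit 5: prefix='010' -> emit 'k', reset
Bit 6: prefix='1' -> emit 'j', reset
Bit 7: prefix='1' -> emit 'j', reset
Bit 8: prefix='0' (no match yet)
Bit 9: prefix='01' (no match yet)
Bit 10: prefix='011' (no match yet)
Bit 11: prefix='0111' -> emit 'o', reset
Bit 12: prefix='0' (no match yet)
Bit 13: prefix='00' -> emit 'g', reset
Bit 14: prefix='0' (no match yet)
Bit 15: prefix='01' (no match yet)
Bit 16: prefix='011' (no match yet)
Bit 17: prefix='0111' -> emit 'o', reset
Bit 18: prefix='0' (no match yet)
Bit 19: prefix='01' (no match yet)
Bit 20: prefix='010' -> emit 'k', reset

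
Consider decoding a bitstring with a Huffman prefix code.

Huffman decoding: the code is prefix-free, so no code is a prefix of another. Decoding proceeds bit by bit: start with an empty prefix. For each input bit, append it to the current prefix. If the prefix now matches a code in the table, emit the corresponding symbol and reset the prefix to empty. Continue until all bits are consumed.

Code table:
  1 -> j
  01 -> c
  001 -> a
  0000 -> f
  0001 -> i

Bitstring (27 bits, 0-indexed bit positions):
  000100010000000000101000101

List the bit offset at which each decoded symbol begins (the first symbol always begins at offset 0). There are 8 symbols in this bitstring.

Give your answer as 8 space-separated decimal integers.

Bit 0: prefix='0' (no match yet)
Bit 1: prefix='00' (no match yet)
Bit 2: prefix='000' (no match yet)
Bit 3: prefix='0001' -> emit 'i', reset
Bit 4: prefix='0' (no match yet)
Bit 5: prefix='00' (no match yet)
Bit 6: prefix='000' (no match yet)
Bit 7: prefix='0001' -> emit 'i', reset
Bit 8: prefix='0' (no match yet)
Bit 9: prefix='00' (no match yet)
Bit 10: prefix='000' (no match yet)
Bit 11: prefix='0000' -> emit 'f', reset
Bit 12: prefix='0' (no match yet)
Bit 13: prefix='00' (no match yet)
Bit 14: prefix='000' (no match yet)
Bit 15: prefix='0000' -> emit 'f', reset
Bit 16: prefix='0' (no match yet)
Bit 17: prefix='00' (no match yet)
Bit 18: prefix='001' -> emit 'a', reset
Bit 19: prefix='0' (no match yet)
Bit 20: prefix='01' -> emit 'c', reset
Bit 21: prefix='0' (no match yet)
Bit 22: prefix='00' (no match yet)
Bit 23: prefix='000' (no match yet)
Bit 24: prefix='0001' -> emit 'i', reset
Bit 25: prefix='0' (no match yet)
Bit 26: prefix='01' -> emit 'c', reset

Answer: 0 4 8 12 16 19 21 25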